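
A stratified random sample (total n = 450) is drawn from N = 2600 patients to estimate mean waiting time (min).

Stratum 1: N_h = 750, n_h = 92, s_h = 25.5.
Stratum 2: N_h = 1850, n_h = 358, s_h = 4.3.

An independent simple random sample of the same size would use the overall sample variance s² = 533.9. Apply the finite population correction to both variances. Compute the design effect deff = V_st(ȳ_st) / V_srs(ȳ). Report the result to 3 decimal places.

V̂(ȳ_st) = Σ W_h² (1 − n_h/N_h) s_h²/n_h, with W_h = N_h/N and N = 2600:
  stratum 1: (750/2600)²·(1 − 92/750)·25.5²/92 = 0.51598
  stratum 2: (1850/2600)²·(1 − 358/1850)·4.3²/358 = 0.0210886
V_st = 0.537069
V_srs = (1 − 450/2600)·533.9/450 = 0.981098
deff = V_st / V_srs = 0.537069/0.981098 = 0.5474

deff ≈ 0.547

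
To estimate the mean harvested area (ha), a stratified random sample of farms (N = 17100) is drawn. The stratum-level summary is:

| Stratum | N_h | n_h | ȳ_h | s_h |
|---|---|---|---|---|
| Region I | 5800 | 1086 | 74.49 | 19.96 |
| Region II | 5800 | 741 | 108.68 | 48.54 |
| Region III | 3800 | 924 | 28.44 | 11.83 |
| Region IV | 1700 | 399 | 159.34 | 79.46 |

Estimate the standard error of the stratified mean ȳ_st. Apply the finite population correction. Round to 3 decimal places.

SE(ȳ_st) ≈ 0.692

V̂(ȳ_st) = Σ W_h² (1 − n_h/N_h) s_h²/n_h, with W_h = N_h/N and N = 17100:
  stratum Region I: (5800/17100)²·(1 − 1086/5800)·19.96²/1086 = 0.0343018
  stratum Region II: (5800/17100)²·(1 − 741/5800)·48.54²/741 = 0.319067
  stratum Region III: (3800/17100)²·(1 − 924/3800)·11.83²/924 = 0.0056608
  stratum Region IV: (1700/17100)²·(1 − 399/1700)·79.46²/399 = 0.11969
V̂(ȳ_st) = 0.47872
SE(ȳ_st) = √0.47872 = 0.691896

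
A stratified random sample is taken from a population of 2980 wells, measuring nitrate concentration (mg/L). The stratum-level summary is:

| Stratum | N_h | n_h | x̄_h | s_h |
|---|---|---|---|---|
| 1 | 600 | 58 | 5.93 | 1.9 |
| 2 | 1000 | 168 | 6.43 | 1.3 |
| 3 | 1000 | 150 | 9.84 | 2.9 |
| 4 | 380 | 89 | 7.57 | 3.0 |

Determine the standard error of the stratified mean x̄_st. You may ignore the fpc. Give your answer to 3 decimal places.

SE(x̄_st) ≈ 0.108

V̂(x̄_st) = Σ W_h² s_h²/n_h, with W_h = N_h/N and N = 2980:
  stratum 1: (600/2980)²·1.9²/58 = 0.00252319
  stratum 2: (1000/2980)²·1.3²/168 = 0.00113278
  stratum 3: (1000/2980)²·2.9²/150 = 0.00631353
  stratum 4: (380/2980)²·3.0²/89 = 0.00164432
V̂(x̄_st) = 0.0116138
SE(x̄_st) = √0.0116138 = 0.107767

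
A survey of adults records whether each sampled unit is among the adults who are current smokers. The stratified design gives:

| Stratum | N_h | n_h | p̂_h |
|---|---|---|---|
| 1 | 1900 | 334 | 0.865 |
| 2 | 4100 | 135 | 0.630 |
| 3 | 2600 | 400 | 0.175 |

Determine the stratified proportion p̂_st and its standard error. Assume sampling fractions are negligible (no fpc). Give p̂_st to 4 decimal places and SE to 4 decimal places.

p̂_st ≈ 0.5444, SE ≈ 0.0211

N = 8600; stratum weights W_h = N_h/N.
p̂_st = Σ W_h p̂_h = (1900·0.865 + 4100·0.630 + 2600·0.175)/8600 = 0.54436
V̂(p̂_st) = Σ W_h² p̂_h(1−p̂_h)/(n_h−1):
  stratum 1: (1900/8600)²·0.865·0.135/333 = 1.71165e-05
  stratum 2: (4100/8600)²·0.630·0.370/134 = 0.000395374
  stratum 3: (2600/8600)²·0.175·0.825/399 = 3.30726e-05
V̂(p̂_st) = 0.000445563; SE = √V̂ = 0.0211084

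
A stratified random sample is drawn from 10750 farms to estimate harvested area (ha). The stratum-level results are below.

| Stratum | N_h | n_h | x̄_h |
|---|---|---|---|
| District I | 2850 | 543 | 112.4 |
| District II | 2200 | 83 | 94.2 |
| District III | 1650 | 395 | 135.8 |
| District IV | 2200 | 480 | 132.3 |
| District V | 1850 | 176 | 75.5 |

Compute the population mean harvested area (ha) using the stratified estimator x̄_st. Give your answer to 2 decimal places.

N = Σ N_h = 10750. Stratum weights W_h = N_h/N.
x̄_st = (2850·112.4 + 2200·94.2 + 1650·135.8 + 2200·132.3 + 1850·75.5) / 10750 = 109.9893

x̄_st ≈ 109.99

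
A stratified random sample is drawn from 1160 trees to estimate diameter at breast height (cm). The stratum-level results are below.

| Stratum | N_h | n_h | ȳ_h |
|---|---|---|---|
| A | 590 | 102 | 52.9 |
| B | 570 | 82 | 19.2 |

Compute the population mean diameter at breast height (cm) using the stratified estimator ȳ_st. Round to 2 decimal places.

N = Σ N_h = 1160. Stratum weights W_h = N_h/N.
ȳ_st = (590·52.9 + 570·19.2) / 1160 = 36.3405

ȳ_st ≈ 36.34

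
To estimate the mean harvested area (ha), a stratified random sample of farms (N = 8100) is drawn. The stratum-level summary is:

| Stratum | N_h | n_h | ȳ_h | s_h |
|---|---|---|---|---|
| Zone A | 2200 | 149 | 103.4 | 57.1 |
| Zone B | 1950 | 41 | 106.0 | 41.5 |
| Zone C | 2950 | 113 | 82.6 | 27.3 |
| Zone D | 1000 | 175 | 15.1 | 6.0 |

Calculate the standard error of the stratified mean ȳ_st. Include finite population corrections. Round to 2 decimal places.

SE(ȳ_st) ≈ 2.18

V̂(ȳ_st) = Σ W_h² (1 − n_h/N_h) s_h²/n_h, with W_h = N_h/N and N = 8100:
  stratum Zone A: (2200/8100)²·(1 − 149/2200)·57.1²/149 = 1.50489
  stratum Zone B: (1950/8100)²·(1 − 41/1950)·41.5²/41 = 2.38332
  stratum Zone C: (2950/8100)²·(1 − 113/2950)·27.3²/113 = 0.841314
  stratum Zone D: (1000/8100)²·(1 − 175/1000)·6.0²/175 = 0.00258671
V̂(ȳ_st) = 4.73211
SE(ȳ_st) = √4.73211 = 2.17534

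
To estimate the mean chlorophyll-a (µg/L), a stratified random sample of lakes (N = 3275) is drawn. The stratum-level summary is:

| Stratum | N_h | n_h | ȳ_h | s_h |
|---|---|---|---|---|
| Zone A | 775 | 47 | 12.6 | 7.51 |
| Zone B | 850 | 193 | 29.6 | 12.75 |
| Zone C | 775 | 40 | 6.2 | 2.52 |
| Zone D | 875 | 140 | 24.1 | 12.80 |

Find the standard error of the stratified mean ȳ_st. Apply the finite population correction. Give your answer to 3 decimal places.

SE(ȳ_st) ≈ 0.431

V̂(ȳ_st) = Σ W_h² (1 − n_h/N_h) s_h²/n_h, with W_h = N_h/N and N = 3275:
  stratum Zone A: (775/3275)²·(1 − 47/775)·7.51²/47 = 0.0631237
  stratum Zone B: (850/3275)²·(1 − 193/850)·12.75²/193 = 0.0438556
  stratum Zone C: (775/3275)²·(1 − 40/775)·2.52²/40 = 0.00843155
  stratum Zone D: (875/3275)²·(1 − 140/875)·12.80²/140 = 0.0701721
V̂(ȳ_st) = 0.185583
SE(ȳ_st) = √0.185583 = 0.430793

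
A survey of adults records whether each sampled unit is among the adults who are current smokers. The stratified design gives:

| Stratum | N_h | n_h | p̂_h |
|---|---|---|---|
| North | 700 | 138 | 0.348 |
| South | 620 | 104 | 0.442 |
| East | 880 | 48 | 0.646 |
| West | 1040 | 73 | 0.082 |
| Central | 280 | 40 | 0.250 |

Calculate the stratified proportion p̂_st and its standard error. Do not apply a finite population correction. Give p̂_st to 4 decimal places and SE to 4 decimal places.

p̂_st ≈ 0.3527, SE ≈ 0.0238

N = 3520; stratum weights W_h = N_h/N.
p̂_st = Σ W_h p̂_h = (700·0.348 + 620·0.442 + 880·0.646 + 1040·0.082 + 280·0.250)/3520 = 0.35267
V̂(p̂_st) = Σ W_h² p̂_h(1−p̂_h)/(n_h−1):
  stratum North: (700/3520)²·0.348·0.652/137 = 6.54963e-05
  stratum South: (620/3520)²·0.442·0.558/103 = 7.42878e-05
  stratum East: (880/3520)²·0.646·0.354/47 = 0.000304101
  stratum West: (1040/3520)²·0.082·0.918/72 = 9.12652e-05
  stratum Central: (280/3520)²·0.250·0.750/39 = 3.04206e-05
V̂(p̂_st) = 0.000565571; SE = √V̂ = 0.0237817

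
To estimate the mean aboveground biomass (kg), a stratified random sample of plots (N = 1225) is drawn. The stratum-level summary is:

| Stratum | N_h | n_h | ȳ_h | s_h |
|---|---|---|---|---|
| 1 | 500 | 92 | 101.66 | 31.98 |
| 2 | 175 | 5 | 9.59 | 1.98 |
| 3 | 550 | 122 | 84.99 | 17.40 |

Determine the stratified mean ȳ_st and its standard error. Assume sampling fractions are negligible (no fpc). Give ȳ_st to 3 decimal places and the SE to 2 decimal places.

ȳ_st = Σ W_h ȳ_h = (500·101.66 + 175·9.59 + 550·84.99)/1225 = 81.02265
V̂(ȳ_st) = Σ W_h² s_h²/n_h, with W_h = N_h/N and N = 1225:
  stratum 1: (500/1225)²·31.98²/92 = 1.85198
  stratum 2: (175/1225)²·1.98²/5 = 0.0160016
  stratum 3: (550/1225)²·17.40²/122 = 0.500255
V̂(ȳ_st) = 2.36824
SE(ȳ_st) = √2.36824 = 1.53891

ȳ_st ≈ 81.023, SE ≈ 1.54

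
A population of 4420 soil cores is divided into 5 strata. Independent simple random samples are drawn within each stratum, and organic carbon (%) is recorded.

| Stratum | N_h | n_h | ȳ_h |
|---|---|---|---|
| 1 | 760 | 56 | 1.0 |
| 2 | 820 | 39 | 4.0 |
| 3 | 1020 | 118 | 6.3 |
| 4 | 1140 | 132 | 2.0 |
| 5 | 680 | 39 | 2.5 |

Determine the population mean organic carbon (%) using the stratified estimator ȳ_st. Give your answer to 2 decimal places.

N = Σ N_h = 4420. Stratum weights W_h = N_h/N.
ȳ_st = (760·1.0 + 820·4.0 + 1020·6.3 + 1140·2.0 + 680·2.5) / 4420 = 3.2683

ȳ_st ≈ 3.27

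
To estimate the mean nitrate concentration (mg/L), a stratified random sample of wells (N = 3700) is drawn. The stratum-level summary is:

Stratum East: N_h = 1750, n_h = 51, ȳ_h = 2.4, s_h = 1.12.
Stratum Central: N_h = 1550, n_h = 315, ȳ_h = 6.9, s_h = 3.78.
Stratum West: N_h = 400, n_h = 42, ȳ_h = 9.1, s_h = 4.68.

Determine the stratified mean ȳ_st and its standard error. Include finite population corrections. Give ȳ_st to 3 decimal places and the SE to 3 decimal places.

ȳ_st ≈ 5.009, SE ≈ 0.131

ȳ_st = Σ W_h ȳ_h = (1750·2.4 + 1550·6.9 + 400·9.1)/3700 = 5.00946
V̂(ȳ_st) = Σ W_h² (1 − n_h/N_h) s_h²/n_h, with W_h = N_h/N and N = 3700:
  stratum East: (1750/3700)²·(1 − 51/1750)·1.12²/51 = 0.00534188
  stratum Central: (1550/3700)²·(1 − 315/1550)·3.78²/315 = 0.00634261
  stratum West: (400/3700)²·(1 − 42/400)·4.68²/42 = 0.00545484
V̂(ȳ_st) = 0.0171393
SE(ȳ_st) = √0.0171393 = 0.130917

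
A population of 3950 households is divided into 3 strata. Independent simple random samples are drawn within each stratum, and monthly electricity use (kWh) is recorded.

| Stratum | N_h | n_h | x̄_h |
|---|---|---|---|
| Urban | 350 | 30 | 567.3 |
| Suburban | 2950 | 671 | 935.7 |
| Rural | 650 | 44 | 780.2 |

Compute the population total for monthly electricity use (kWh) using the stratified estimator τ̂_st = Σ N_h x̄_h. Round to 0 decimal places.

τ̂_st ≈ 3466000

τ̂_st = Σ N_h x̄_h = 350·567.3 + 2950·935.7 + 650·780.2 = 3466000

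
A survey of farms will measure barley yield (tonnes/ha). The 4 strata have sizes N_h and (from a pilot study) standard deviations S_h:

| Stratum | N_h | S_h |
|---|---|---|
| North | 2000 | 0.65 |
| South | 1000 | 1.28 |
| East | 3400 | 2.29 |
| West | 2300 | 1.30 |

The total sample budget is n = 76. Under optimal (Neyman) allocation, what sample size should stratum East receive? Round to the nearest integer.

44

Neyman allocation: n_h = n · N_h S_h / Σ N_i S_i, with n = 76.
  stratum North: N_h·S_h = 2000·0.65 = 1300.00
  stratum South: N_h·S_h = 1000·1.28 = 1280.00
  stratum East: N_h·S_h = 3400·2.29 = 7786.00
  stratum West: N_h·S_h = 2300·1.30 = 2990.00
Σ N_h S_h = 13356.00
n for stratum East = 76·7786.00/13356.00 = 44.305 → 44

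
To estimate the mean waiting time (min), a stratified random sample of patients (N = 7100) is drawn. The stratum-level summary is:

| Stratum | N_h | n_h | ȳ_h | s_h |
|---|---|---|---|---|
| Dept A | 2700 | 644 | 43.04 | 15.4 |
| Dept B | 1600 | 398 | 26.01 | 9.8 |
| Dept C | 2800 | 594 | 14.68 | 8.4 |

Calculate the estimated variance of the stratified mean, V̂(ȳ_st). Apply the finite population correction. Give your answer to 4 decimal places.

V̂(ȳ_st) = Σ W_h² (1 − n_h/N_h) s_h²/n_h, with W_h = N_h/N and N = 7100:
  stratum Dept A: (2700/7100)²·(1 − 644/2700)·15.4²/644 = 0.0405533
  stratum Dept B: (1600/7100)²·(1 − 398/1600)·9.8²/398 = 0.00920612
  stratum Dept C: (2800/7100)²·(1 − 594/2800)·8.4²/594 = 0.0145552
V̂(ȳ_st) = 0.0643146

V̂(ȳ_st) ≈ 0.0643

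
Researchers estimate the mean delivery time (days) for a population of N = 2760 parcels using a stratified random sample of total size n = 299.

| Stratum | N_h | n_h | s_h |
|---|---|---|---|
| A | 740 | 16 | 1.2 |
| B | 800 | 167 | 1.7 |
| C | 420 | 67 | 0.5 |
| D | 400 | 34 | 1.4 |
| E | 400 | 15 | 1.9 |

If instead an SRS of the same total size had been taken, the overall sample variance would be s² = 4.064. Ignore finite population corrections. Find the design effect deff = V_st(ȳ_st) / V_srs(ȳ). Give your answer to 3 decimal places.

V̂(ȳ_st) = Σ W_h² s_h²/n_h, with W_h = N_h/N and N = 2760:
  stratum A: (740/2760)²·1.2²/16 = 0.00646975
  stratum B: (800/2760)²·1.7²/167 = 0.00145393
  stratum C: (420/2760)²·0.5²/67 = 8.64063e-05
  stratum D: (400/2760)²·1.4²/34 = 0.00121082
  stratum E: (400/2760)²·1.9²/15 = 0.00505496
V_st = 0.0142759
V_srs = s²/n = 4.064/299 = 0.013592
deff = V_st / V_srs = 0.0142759/0.013592 = 1.0503

deff ≈ 1.050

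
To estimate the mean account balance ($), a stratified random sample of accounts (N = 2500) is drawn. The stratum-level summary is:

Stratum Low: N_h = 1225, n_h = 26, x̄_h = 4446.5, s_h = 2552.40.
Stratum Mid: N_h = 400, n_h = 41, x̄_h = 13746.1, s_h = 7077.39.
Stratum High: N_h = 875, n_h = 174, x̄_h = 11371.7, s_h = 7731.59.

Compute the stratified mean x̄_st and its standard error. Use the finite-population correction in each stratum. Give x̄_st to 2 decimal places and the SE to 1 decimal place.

x̄_st = Σ W_h x̄_h = (1225·4446.5 + 400·13746.1 + 875·11371.7)/2500 = 8358.25600
V̂(x̄_st) = Σ W_h² (1 − n_h/N_h) s_h²/n_h, with W_h = N_h/N and N = 2500:
  stratum Low: (1225/2500)²·(1 − 26/1225)·2552.40²/26 = 58884.3
  stratum Mid: (400/2500)²·(1 − 41/400)·7077.39²/41 = 28069.6
  stratum High: (875/2500)²·(1 − 174/875)·7731.59²/174 = 33715.9
V̂(x̄_st) = 120670
SE(x̄_st) = √120670 = 347.376

x̄_st ≈ 8358.26, SE ≈ 347.4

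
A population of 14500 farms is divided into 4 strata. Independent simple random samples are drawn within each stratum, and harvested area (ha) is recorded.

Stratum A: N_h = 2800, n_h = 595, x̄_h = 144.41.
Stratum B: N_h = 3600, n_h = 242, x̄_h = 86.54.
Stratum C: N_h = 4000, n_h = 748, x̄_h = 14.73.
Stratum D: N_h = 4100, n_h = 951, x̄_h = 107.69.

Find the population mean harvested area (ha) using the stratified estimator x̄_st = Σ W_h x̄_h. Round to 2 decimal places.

N = Σ N_h = 14500. Stratum weights W_h = N_h/N.
x̄_st = (2800·144.41 + 3600·86.54 + 4000·14.73 + 4100·107.69) / 14500 = 83.8856

x̄_st ≈ 83.89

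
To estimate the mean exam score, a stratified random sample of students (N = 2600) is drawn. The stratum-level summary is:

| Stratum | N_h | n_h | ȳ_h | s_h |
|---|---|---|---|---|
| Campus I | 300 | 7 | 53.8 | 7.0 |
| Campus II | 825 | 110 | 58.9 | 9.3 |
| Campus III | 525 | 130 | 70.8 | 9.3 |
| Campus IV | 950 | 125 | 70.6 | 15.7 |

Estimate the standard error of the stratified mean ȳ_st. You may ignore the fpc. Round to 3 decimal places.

SE(ȳ_st) ≈ 0.680

V̂(ȳ_st) = Σ W_h² s_h²/n_h, with W_h = N_h/N and N = 2600:
  stratum Campus I: (300/2600)²·7.0²/7 = 0.0931953
  stratum Campus II: (825/2600)²·9.3²/110 = 0.0791652
  stratum Campus III: (525/2600)²·9.3²/130 = 0.0271265
  stratum Campus IV: (950/2600)²·15.7²/125 = 0.263263
V̂(ȳ_st) = 0.46275
SE(ȳ_st) = √0.46275 = 0.680257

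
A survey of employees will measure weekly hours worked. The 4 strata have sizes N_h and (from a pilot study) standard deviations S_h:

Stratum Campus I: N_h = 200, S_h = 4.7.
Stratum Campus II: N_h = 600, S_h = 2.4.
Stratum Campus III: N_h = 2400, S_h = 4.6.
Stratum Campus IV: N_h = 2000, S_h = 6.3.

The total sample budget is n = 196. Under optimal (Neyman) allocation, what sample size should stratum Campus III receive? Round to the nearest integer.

Neyman allocation: n_h = n · N_h S_h / Σ N_i S_i, with n = 196.
  stratum Campus I: N_h·S_h = 200·4.7 = 940.00
  stratum Campus II: N_h·S_h = 600·2.4 = 1440.00
  stratum Campus III: N_h·S_h = 2400·4.6 = 11040.00
  stratum Campus IV: N_h·S_h = 2000·6.3 = 12600.00
Σ N_h S_h = 26020.00
n for stratum Campus III = 196·11040.00/26020.00 = 83.161 → 83

83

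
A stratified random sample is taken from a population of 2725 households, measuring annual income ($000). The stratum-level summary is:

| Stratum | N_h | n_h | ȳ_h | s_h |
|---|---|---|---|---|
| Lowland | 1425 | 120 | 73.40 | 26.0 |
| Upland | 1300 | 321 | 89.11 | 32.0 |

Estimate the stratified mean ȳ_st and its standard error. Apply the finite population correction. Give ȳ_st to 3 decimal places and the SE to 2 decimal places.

ȳ_st = Σ W_h ȳ_h = (1425·73.40 + 1300·89.11)/2725 = 80.89468
V̂(ȳ_st) = Σ W_h² (1 − n_h/N_h) s_h²/n_h, with W_h = N_h/N and N = 2725:
  stratum Lowland: (1425/2725)²·(1 − 120/1425)·26.0²/120 = 1.41078
  stratum Upland: (1300/2725)²·(1 − 321/1300)·32.0²/321 = 0.546749
V̂(ȳ_st) = 1.95752
SE(ȳ_st) = √1.95752 = 1.39912

ȳ_st ≈ 80.895, SE ≈ 1.40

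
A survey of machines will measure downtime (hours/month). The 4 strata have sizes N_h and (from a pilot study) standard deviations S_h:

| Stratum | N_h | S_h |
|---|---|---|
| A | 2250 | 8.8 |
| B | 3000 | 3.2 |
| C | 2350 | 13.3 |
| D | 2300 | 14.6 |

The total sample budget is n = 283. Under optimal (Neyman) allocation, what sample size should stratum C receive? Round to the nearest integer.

Neyman allocation: n_h = n · N_h S_h / Σ N_i S_i, with n = 283.
  stratum A: N_h·S_h = 2250·8.8 = 19800.00
  stratum B: N_h·S_h = 3000·3.2 = 9600.00
  stratum C: N_h·S_h = 2350·13.3 = 31255.00
  stratum D: N_h·S_h = 2300·14.6 = 33580.00
Σ N_h S_h = 94235.00
n for stratum C = 283·31255.00/94235.00 = 93.863 → 94

94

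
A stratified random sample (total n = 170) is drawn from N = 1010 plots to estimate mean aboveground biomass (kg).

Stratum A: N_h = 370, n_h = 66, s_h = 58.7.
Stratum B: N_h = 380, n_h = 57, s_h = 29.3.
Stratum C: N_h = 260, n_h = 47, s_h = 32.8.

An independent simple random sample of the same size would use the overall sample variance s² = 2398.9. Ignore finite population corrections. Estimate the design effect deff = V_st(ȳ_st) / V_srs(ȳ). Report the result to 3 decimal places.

deff ≈ 0.755

V̂(ȳ_st) = Σ W_h² s_h²/n_h, with W_h = N_h/N and N = 1010:
  stratum A: (370/1010)²·58.7²/66 = 7.00637
  stratum B: (380/1010)²·29.3²/57 = 2.13199
  stratum C: (260/1010)²·32.8²/47 = 1.51689
V_st = 10.6552
V_srs = s²/n = 2398.9/170 = 14.1112
deff = V_st / V_srs = 10.6552/14.1112 = 0.7551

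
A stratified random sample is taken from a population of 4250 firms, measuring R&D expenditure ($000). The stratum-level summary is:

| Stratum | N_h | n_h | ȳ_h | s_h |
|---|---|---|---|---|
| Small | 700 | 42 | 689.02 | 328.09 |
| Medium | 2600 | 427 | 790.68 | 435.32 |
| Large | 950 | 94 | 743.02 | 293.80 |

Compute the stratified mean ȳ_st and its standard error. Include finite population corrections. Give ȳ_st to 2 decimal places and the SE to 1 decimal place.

ȳ_st = Σ W_h ȳ_h = (700·689.02 + 2600·790.68 + 950·743.02)/4250 = 763.28259
V̂(ȳ_st) = Σ W_h² (1 − n_h/N_h) s_h²/n_h, with W_h = N_h/N and N = 4250:
  stratum Small: (700/4250)²·(1 − 42/700)·328.09²/42 = 65.3556
  stratum Medium: (2600/4250)²·(1 − 427/2600)·435.32²/427 = 138.818
  stratum Large: (950/4250)²·(1 − 94/950)·293.80²/94 = 41.3424
V̂(ȳ_st) = 245.516
SE(ȳ_st) = √245.516 = 15.6689

ȳ_st ≈ 763.28, SE ≈ 15.7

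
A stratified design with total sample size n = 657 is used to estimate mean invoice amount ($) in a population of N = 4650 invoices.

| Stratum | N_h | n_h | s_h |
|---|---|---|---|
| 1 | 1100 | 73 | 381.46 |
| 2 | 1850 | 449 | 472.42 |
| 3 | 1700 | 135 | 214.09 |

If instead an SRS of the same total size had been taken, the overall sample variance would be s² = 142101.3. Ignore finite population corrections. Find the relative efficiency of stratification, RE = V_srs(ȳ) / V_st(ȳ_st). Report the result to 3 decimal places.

RE ≈ 0.918

V̂(ȳ_st) = Σ W_h² s_h²/n_h, with W_h = N_h/N and N = 4650:
  stratum 1: (1100/4650)²·381.46²/73 = 111.546
  stratum 2: (1850/4650)²·472.42²/449 = 78.677
  stratum 3: (1700/4650)²·214.09²/135 = 45.3786
V_st = 235.602
V_srs = s²/n = 142101.3/657 = 216.288
Relative efficiency = V_srs / V_st = 216.288/235.602 = 0.9180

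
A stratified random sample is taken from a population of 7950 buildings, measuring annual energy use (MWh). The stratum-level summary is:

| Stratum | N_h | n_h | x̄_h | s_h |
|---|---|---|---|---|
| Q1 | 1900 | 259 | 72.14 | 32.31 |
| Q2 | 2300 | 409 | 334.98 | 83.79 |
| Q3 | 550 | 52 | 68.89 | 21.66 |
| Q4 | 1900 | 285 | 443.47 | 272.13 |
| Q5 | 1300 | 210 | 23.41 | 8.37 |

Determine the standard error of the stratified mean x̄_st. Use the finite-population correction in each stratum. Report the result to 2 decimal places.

V̂(x̄_st) = Σ W_h² (1 − n_h/N_h) s_h²/n_h, with W_h = N_h/N and N = 7950:
  stratum Q1: (1900/7950)²·(1 − 259/1900)·32.31²/259 = 0.198839
  stratum Q2: (2300/7950)²·(1 − 409/2300)·83.79²/409 = 1.18126
  stratum Q3: (550/7950)²·(1 − 52/550)·21.66²/52 = 0.0390995
  stratum Q4: (1900/7950)²·(1 − 285/1900)·272.13²/285 = 12.6154
  stratum Q5: (1300/7950)²·(1 − 210/1300)·8.37²/210 = 0.00747941
V̂(x̄_st) = 14.042
SE(x̄_st) = √14.042 = 3.74727

SE(x̄_st) ≈ 3.75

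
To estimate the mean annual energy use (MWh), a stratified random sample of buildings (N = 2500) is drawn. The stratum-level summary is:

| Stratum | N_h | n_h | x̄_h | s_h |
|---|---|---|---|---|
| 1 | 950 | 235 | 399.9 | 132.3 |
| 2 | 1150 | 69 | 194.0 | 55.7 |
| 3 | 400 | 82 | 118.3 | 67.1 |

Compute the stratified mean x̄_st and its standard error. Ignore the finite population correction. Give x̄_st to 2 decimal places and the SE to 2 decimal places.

x̄_st ≈ 260.13, SE ≈ 4.66

x̄_st = Σ W_h x̄_h = (950·399.9 + 1150·194.0 + 400·118.3)/2500 = 260.13000
V̂(x̄_st) = Σ W_h² s_h²/n_h, with W_h = N_h/N and N = 2500:
  stratum 1: (950/2500)²·132.3²/235 = 10.7552
  stratum 2: (1150/2500)²·55.7²/69 = 9.5143
  stratum 3: (400/2500)²·67.1²/82 = 1.40563
V̂(x̄_st) = 21.6751
SE(x̄_st) = √21.6751 = 4.65566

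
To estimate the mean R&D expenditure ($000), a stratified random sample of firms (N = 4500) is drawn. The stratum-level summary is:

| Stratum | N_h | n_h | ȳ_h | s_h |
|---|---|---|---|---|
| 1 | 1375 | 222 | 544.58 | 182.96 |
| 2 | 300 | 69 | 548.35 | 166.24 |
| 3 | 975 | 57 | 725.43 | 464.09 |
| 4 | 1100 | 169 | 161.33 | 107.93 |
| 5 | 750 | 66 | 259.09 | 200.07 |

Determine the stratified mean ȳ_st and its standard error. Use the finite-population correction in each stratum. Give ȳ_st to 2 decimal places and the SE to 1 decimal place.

ȳ_st = Σ W_h ȳ_h = (1375·544.58 + 300·548.35 + 975·725.43 + 1100·161.33 + 750·259.09)/4500 = 442.75050
V̂(ȳ_st) = Σ W_h² (1 − n_h/N_h) s_h²/n_h, with W_h = N_h/N and N = 4500:
  stratum 1: (1375/4500)²·(1 − 222/1375)·182.96²/222 = 11.805
  stratum 2: (300/4500)²·(1 − 69/300)·166.24²/69 = 1.37066
  stratum 3: (975/4500)²·(1 − 57/975)·464.09²/57 = 167.014
  stratum 4: (1100/4500)²·(1 − 169/1100)·107.93²/169 = 3.4859
  stratum 5: (750/4500)²·(1 − 66/750)·200.07²/66 = 15.3643
V̂(ȳ_st) = 199.039
SE(ȳ_st) = √199.039 = 14.1081

ȳ_st ≈ 442.75, SE ≈ 14.1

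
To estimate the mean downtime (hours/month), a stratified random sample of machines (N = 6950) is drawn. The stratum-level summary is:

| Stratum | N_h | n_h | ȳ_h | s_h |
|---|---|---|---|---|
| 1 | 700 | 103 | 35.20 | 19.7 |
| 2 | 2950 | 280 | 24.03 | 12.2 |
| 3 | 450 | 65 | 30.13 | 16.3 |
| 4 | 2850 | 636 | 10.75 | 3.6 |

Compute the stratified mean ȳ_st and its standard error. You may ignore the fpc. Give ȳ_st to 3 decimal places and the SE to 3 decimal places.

ȳ_st ≈ 20.104, SE ≈ 0.393

ȳ_st = Σ W_h ȳ_h = (700·35.20 + 2950·24.03 + 450·30.13 + 2850·10.75)/6950 = 20.10424
V̂(ȳ_st) = Σ W_h² s_h²/n_h, with W_h = N_h/N and N = 6950:
  stratum 1: (700/6950)²·19.7²/103 = 0.0382227
  stratum 2: (2950/6950)²·12.2²/280 = 0.0957714
  stratum 3: (450/6950)²·16.3²/65 = 0.0171363
  stratum 4: (2850/6950)²·3.6²/636 = 0.00342664
V̂(ȳ_st) = 0.154557
SE(ȳ_st) = √0.154557 = 0.393138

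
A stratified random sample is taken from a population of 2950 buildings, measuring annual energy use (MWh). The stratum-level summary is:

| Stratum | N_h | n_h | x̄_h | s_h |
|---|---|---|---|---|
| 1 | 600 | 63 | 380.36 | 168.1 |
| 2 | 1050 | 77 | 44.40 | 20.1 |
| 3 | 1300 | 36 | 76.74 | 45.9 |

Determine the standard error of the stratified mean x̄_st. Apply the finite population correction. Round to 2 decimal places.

SE(x̄_st) ≈ 5.32

V̂(x̄_st) = Σ W_h² (1 − n_h/N_h) s_h²/n_h, with W_h = N_h/N and N = 2950:
  stratum 1: (600/2950)²·(1 − 63/600)·168.1²/63 = 16.6064
  stratum 2: (1050/2950)²·(1 − 77/1050)·20.1²/77 = 0.61597
  stratum 3: (1300/2950)²·(1 − 36/1300)·45.9²/36 = 11.0502
V̂(x̄_st) = 28.2726
SE(x̄_st) = √28.2726 = 5.3172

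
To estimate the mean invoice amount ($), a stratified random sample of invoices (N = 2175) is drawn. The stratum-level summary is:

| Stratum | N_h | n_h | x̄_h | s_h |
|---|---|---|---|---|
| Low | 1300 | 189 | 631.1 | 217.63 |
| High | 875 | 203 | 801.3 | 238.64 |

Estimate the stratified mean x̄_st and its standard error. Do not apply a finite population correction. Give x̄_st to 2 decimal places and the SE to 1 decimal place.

x̄_st = Σ W_h x̄_h = (1300·631.1 + 875·801.3)/2175 = 699.57126
V̂(x̄_st) = Σ W_h² s_h²/n_h, with W_h = N_h/N and N = 2175:
  stratum Low: (1300/2175)²·217.63²/189 = 89.5249
  stratum High: (875/2175)²·238.64²/203 = 45.4034
V̂(x̄_st) = 134.928
SE(x̄_st) = √134.928 = 11.6159

x̄_st ≈ 699.57, SE ≈ 11.6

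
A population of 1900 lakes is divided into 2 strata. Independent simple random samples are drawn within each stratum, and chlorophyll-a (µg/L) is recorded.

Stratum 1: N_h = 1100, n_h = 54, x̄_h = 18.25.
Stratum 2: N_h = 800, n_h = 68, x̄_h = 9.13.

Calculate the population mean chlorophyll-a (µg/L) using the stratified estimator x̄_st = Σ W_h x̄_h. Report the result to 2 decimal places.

x̄_st ≈ 14.41

N = Σ N_h = 1900. Stratum weights W_h = N_h/N.
x̄_st = (1100·18.25 + 800·9.13) / 1900 = 14.4100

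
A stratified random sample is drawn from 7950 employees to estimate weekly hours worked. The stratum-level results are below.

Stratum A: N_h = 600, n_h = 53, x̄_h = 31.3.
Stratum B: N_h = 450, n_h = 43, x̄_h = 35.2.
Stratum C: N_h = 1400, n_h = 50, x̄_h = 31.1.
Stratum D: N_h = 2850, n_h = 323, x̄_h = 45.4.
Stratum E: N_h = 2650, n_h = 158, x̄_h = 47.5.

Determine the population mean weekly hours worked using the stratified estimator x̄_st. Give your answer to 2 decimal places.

x̄_st ≈ 41.94

N = Σ N_h = 7950. Stratum weights W_h = N_h/N.
x̄_st = (600·31.3 + 450·35.2 + 1400·31.1 + 2850·45.4 + 2650·47.5) / 7950 = 41.9403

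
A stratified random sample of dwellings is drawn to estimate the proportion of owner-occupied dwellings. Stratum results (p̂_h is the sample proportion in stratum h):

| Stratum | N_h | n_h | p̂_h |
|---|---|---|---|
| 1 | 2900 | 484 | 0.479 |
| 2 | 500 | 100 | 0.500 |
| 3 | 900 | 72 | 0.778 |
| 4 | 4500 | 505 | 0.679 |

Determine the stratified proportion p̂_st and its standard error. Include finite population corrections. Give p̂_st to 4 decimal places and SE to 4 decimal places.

p̂_st ≈ 0.6130, SE ≈ 0.0133

N = 8800; stratum weights W_h = N_h/N.
p̂_st = Σ W_h p̂_h = (2900·0.479 + 500·0.500 + 900·0.778 + 4500·0.679)/8800 = 0.61305
V̂(p̂_st) = Σ W_h² (1 − n_h/N_h) p̂_h(1−p̂_h)/(n_h−1):
  stratum 1: (2900/8800)²·(1 − 484/2900)·0.479·0.521/483 = 4.67472e-05
  stratum 2: (500/8800)²·(1 − 100/500)·0.500·0.500/99 = 6.52183e-06
  stratum 3: (900/8800)²·(1 − 72/900)·0.778·0.222/71 = 2.34089e-05
  stratum 4: (4500/8800)²·(1 − 505/4500)·0.679·0.321/504 = 0.000100394
V̂(p̂_st) = 0.000177072; SE = √V̂ = 0.0133068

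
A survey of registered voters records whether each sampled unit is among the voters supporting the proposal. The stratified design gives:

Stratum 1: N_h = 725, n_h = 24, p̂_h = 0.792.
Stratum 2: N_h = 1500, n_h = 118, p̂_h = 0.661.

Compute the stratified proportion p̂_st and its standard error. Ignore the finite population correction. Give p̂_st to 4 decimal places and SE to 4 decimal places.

p̂_st ≈ 0.7037, SE ≈ 0.0404

N = 2225; stratum weights W_h = N_h/N.
p̂_st = Σ W_h p̂_h = (725·0.792 + 1500·0.661)/2225 = 0.70369
V̂(p̂_st) = Σ W_h² p̂_h(1−p̂_h)/(n_h−1):
  stratum 1: (725/2225)²·0.792·0.208/23 = 0.000760461
  stratum 2: (1500/2225)²·0.661·0.339/117 = 0.000870438
V̂(p̂_st) = 0.0016309; SE = √V̂ = 0.0403844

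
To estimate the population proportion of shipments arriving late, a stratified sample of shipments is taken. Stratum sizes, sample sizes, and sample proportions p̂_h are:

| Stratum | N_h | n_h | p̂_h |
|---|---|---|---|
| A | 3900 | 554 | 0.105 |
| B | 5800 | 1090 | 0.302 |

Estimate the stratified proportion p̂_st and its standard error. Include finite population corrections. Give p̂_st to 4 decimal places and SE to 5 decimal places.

N = 9700; stratum weights W_h = N_h/N.
p̂_st = Σ W_h p̂_h = (3900·0.105 + 5800·0.302)/9700 = 0.22279
V̂(p̂_st) = Σ W_h² (1 − n_h/N_h) p̂_h(1−p̂_h)/(n_h−1):
  stratum A: (3900/9700)²·(1 − 554/3900)·0.105·0.895/553 = 2.35686e-05
  stratum B: (5800/9700)²·(1 − 1090/5800)·0.302·0.698/1089 = 5.62005e-05
V̂(p̂_st) = 7.97691e-05; SE = √V̂ = 0.00893135

p̂_st ≈ 0.2228, SE ≈ 0.00893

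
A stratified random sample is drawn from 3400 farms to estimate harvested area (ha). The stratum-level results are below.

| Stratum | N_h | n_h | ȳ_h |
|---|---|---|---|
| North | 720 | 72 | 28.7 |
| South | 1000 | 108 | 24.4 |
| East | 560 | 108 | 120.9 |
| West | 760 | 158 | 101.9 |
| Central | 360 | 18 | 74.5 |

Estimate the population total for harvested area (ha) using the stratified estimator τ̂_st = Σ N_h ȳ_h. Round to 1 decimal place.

τ̂_st ≈ 217032.0

τ̂_st = Σ N_h ȳ_h = 720·28.7 + 1000·24.4 + 560·120.9 + 760·101.9 + 360·74.5 = 217032.0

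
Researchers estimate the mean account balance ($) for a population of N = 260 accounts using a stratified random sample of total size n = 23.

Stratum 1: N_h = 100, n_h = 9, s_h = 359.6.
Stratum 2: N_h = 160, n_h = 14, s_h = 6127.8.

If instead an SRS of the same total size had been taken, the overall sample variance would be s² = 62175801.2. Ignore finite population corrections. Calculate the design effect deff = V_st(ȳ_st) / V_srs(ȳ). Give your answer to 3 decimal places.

deff ≈ 0.377

V̂(ȳ_st) = Σ W_h² s_h²/n_h, with W_h = N_h/N and N = 260:
  stratum 1: (100/260)²·359.6²/9 = 2125.45
  stratum 2: (160/260)²·6127.8²/14 = 1.01572e+06
V_st = 1.01785e+06
V_srs = s²/n = 62175801.2/23 = 2.7033e+06
deff = V_st / V_srs = 1.01785e+06/2.7033e+06 = 0.3765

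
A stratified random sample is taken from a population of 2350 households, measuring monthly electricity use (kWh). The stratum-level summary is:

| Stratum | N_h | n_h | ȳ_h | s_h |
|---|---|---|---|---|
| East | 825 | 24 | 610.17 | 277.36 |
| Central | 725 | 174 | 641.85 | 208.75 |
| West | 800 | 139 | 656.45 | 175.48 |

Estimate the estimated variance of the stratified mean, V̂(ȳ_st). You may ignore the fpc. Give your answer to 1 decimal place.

V̂(ȳ_st) ≈ 444.6

V̂(ȳ_st) = Σ W_h² s_h²/n_h, with W_h = N_h/N and N = 2350:
  stratum East: (825/2350)²·277.36²/24 = 395.047
  stratum Central: (725/2350)²·208.75²/174 = 23.8366
  stratum West: (800/2350)²·175.48²/139 = 25.6735
V̂(ȳ_st) = 444.557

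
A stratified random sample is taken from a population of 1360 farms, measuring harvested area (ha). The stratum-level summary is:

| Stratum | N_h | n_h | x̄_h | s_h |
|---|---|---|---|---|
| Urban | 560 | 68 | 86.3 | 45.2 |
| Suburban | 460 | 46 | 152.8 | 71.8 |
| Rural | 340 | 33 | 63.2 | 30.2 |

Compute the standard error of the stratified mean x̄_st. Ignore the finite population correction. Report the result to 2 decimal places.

SE(x̄_st) ≈ 4.43

V̂(x̄_st) = Σ W_h² s_h²/n_h, with W_h = N_h/N and N = 1360:
  stratum Urban: (560/1360)²·45.2²/68 = 5.09409
  stratum Suburban: (460/1360)²·71.8²/46 = 12.8212
  stratum Rural: (340/1360)²·30.2²/33 = 1.72735
V̂(x̄_st) = 19.6426
SE(x̄_st) = √19.6426 = 4.432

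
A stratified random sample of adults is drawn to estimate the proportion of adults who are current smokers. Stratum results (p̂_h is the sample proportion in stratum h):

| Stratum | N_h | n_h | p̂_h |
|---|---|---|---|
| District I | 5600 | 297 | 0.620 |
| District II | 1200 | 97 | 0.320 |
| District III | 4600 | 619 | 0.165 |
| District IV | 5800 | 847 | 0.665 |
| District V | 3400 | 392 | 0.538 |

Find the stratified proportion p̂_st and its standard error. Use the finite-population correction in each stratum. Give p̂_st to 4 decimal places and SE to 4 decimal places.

N = 20600; stratum weights W_h = N_h/N.
p̂_st = Σ W_h p̂_h = (5600·0.620 + 1200·0.320 + 4600·0.165 + 5800·0.665 + 3400·0.538)/20600 = 0.50006
V̂(p̂_st) = Σ W_h² (1 − n_h/N_h) p̂_h(1−p̂_h)/(n_h−1):
  stratum District I: (5600/20600)²·(1 − 297/5600)·0.620·0.380/296 = 5.57005e-05
  stratum District II: (1200/20600)²·(1 − 97/1200)·0.320·0.680/96 = 7.06985e-06
  stratum District III: (4600/20600)²·(1 − 619/4600)·0.165·0.835/618 = 9.6205e-06
  stratum District IV: (5800/20600)²·(1 − 847/5800)·0.665·0.335/846 = 1.78262e-05
  stratum District V: (3400/20600)²·(1 − 392/3400)·0.538·0.462/391 = 1.53204e-05
V̂(p̂_st) = 0.000105537; SE = √V̂ = 0.0102731

p̂_st ≈ 0.5001, SE ≈ 0.0103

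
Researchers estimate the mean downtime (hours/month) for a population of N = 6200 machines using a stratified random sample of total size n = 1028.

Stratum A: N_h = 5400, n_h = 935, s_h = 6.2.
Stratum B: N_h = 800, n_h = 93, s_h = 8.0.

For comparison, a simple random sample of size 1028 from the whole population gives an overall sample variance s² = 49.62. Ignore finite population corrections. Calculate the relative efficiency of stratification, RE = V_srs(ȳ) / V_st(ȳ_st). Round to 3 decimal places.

V̂(ȳ_st) = Σ W_h² s_h²/n_h, with W_h = N_h/N and N = 6200:
  stratum A: (5400/6200)²·6.2²/935 = 0.0311872
  stratum B: (800/6200)²·8.0²/93 = 0.0114576
V_st = 0.0426448
V_srs = s²/n = 49.62/1028 = 0.0482685
Relative efficiency = V_srs / V_st = 0.0482685/0.0426448 = 1.1319

RE ≈ 1.132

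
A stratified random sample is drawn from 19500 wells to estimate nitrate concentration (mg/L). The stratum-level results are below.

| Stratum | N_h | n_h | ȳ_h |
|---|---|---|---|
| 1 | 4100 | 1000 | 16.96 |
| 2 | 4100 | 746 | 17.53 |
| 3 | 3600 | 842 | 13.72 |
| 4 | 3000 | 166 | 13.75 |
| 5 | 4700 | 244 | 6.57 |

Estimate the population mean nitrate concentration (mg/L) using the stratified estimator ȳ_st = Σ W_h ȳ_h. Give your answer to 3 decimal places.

ȳ_st ≈ 13.484

N = Σ N_h = 19500. Stratum weights W_h = N_h/N.
ȳ_st = (4100·16.96 + 4100·17.53 + 3600·13.72 + 3000·13.75 + 4700·6.57) / 19500 = 13.48359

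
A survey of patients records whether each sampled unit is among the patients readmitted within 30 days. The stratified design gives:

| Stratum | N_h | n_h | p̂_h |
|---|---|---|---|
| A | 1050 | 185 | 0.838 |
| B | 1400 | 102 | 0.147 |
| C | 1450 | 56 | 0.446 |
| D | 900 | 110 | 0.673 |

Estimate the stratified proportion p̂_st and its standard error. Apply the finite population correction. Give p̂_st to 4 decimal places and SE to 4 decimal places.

p̂_st ≈ 0.4871, SE ≈ 0.0242

N = 4800; stratum weights W_h = N_h/N.
p̂_st = Σ W_h p̂_h = (1050·0.838 + 1400·0.147 + 1450·0.446 + 900·0.673)/4800 = 0.48710
V̂(p̂_st) = Σ W_h² (1 − n_h/N_h) p̂_h(1−p̂_h)/(n_h−1):
  stratum A: (1050/4800)²·(1 − 185/1050)·0.838·0.162/184 = 2.90847e-05
  stratum B: (1400/4800)²·(1 − 102/1400)·0.147·0.853/101 = 9.79186e-05
  stratum C: (1450/4800)²·(1 − 56/1450)·0.446·0.554/55 = 0.000394122
  stratum D: (900/4800)²·(1 − 110/900)·0.673·0.327/109 = 6.23051e-05
V̂(p̂_st) = 0.00058343; SE = √V̂ = 0.0241543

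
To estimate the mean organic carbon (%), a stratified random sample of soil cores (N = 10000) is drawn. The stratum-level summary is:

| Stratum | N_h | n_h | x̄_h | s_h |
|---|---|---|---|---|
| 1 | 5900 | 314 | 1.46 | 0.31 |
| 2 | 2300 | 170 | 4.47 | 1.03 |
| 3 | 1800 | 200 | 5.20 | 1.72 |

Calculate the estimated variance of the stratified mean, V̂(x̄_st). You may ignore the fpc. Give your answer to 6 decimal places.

V̂(x̄_st) = Σ W_h² s_h²/n_h, with W_h = N_h/N and N = 10000:
  stratum 1: (5900/10000)²·0.31²/314 = 0.000106536
  stratum 2: (2300/10000)²·1.03²/170 = 0.000330127
  stratum 3: (1800/10000)²·1.72²/200 = 0.000479261
V̂(x̄_st) = 0.000915924

V̂(x̄_st) ≈ 0.000916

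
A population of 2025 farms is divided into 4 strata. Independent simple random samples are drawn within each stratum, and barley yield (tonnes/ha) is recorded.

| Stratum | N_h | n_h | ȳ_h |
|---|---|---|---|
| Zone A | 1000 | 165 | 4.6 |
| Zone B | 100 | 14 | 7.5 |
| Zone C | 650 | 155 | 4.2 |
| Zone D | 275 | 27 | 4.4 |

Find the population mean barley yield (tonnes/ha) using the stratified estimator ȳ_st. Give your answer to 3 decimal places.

ȳ_st ≈ 4.588

N = Σ N_h = 2025. Stratum weights W_h = N_h/N.
ȳ_st = (1000·4.6 + 100·7.5 + 650·4.2 + 275·4.4) / 2025 = 4.58765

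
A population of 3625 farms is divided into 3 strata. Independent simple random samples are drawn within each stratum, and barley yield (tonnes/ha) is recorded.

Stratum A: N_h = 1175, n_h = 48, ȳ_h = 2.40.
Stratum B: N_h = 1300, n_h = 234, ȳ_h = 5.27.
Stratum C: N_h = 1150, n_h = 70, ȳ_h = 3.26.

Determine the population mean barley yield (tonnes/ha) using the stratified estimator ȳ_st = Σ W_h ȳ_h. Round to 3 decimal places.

ȳ_st ≈ 3.702

N = Σ N_h = 3625. Stratum weights W_h = N_h/N.
ȳ_st = (1175·2.40 + 1300·5.27 + 1150·3.26) / 3625 = 3.70207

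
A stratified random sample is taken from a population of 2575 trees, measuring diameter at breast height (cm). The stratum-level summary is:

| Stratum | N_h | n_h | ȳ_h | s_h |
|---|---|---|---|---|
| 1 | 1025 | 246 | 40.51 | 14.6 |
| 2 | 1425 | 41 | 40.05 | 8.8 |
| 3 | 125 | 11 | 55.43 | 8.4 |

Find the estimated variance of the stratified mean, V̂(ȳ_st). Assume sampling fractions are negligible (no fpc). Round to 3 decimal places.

V̂(ȳ_st) = Σ W_h² s_h²/n_h, with W_h = N_h/N and N = 2575:
  stratum 1: (1025/2575)²·14.6²/246 = 0.137298
  stratum 2: (1425/2575)²·8.8²/41 = 0.578438
  stratum 3: (125/2575)²·8.4²/11 = 0.0151158
V̂(ȳ_st) = 0.730852

V̂(ȳ_st) ≈ 0.731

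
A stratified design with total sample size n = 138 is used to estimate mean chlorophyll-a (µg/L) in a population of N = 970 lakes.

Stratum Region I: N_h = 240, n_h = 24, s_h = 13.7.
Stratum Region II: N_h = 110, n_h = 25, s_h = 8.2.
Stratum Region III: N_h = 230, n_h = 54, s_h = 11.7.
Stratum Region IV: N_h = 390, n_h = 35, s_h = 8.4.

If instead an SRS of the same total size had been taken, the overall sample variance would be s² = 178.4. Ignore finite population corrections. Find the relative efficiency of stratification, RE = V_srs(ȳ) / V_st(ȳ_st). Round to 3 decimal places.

V̂(ȳ_st) = Σ W_h² s_h²/n_h, with W_h = N_h/N and N = 970:
  stratum Region I: (240/970)²·13.7²/24 = 0.47875
  stratum Region II: (110/970)²·8.2²/25 = 0.0345883
  stratum Region III: (230/970)²·11.7²/54 = 0.142525
  stratum Region IV: (390/970)²·8.4²/35 = 0.325894
V_st = 0.981757
V_srs = s²/n = 178.4/138 = 1.29275
Relative efficiency = V_srs / V_st = 1.29275/0.981757 = 1.3168

RE ≈ 1.317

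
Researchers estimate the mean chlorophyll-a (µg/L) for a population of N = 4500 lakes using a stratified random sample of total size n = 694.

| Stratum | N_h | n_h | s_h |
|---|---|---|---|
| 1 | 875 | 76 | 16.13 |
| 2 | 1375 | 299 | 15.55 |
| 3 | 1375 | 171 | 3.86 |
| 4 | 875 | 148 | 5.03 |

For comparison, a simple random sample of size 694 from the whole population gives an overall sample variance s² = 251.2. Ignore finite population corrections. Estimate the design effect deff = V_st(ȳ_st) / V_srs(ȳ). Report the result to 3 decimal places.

V̂(ȳ_st) = Σ W_h² s_h²/n_h, with W_h = N_h/N and N = 4500:
  stratum 1: (875/4500)²·16.13²/76 = 0.129433
  stratum 2: (1375/4500)²·15.55²/299 = 0.075504
  stratum 3: (1375/4500)²·3.86²/171 = 0.00813502
  stratum 4: (875/4500)²·5.03²/148 = 0.00646346
V_st = 0.219536
V_srs = s²/n = 251.2/694 = 0.36196
deff = V_st / V_srs = 0.219536/0.36196 = 0.6065

deff ≈ 0.607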